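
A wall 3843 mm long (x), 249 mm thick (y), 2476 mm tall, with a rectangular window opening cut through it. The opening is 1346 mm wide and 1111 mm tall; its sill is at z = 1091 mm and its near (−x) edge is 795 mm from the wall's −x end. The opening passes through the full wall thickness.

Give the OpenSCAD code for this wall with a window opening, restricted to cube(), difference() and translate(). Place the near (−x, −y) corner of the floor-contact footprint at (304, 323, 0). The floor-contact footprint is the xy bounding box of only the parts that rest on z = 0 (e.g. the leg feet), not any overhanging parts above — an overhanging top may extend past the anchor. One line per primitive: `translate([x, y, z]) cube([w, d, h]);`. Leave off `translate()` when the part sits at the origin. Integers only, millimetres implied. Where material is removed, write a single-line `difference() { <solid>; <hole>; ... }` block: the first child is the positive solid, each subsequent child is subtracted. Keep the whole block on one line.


difference() { translate([304, 323, 0]) cube([3843, 249, 2476]); translate([1099, 323, 1091]) cube([1346, 249, 1111]); }


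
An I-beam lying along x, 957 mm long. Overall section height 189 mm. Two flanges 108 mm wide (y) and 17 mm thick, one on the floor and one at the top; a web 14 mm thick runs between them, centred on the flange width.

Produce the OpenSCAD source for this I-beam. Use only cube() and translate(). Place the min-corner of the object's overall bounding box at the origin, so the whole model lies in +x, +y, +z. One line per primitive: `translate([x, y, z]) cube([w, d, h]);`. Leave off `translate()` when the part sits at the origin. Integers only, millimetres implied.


cube([957, 108, 17]);
translate([0, 47, 17]) cube([957, 14, 155]);
translate([0, 0, 172]) cube([957, 108, 17]);


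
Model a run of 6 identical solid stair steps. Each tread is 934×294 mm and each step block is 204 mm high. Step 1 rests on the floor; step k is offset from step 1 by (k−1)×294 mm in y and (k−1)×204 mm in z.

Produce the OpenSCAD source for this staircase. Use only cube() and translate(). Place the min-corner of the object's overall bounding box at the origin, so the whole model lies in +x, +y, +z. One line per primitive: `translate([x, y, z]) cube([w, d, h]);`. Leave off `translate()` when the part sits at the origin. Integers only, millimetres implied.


cube([934, 294, 204]);
translate([0, 294, 204]) cube([934, 294, 204]);
translate([0, 588, 408]) cube([934, 294, 204]);
translate([0, 882, 612]) cube([934, 294, 204]);
translate([0, 1176, 816]) cube([934, 294, 204]);
translate([0, 1470, 1020]) cube([934, 294, 204]);


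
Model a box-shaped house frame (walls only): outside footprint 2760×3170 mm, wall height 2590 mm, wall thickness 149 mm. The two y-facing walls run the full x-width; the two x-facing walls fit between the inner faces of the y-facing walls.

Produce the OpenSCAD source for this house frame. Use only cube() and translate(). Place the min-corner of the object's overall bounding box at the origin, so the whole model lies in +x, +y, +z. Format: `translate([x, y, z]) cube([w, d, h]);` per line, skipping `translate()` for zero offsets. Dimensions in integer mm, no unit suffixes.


cube([2760, 149, 2590]);
translate([0, 3021, 0]) cube([2760, 149, 2590]);
translate([0, 149, 0]) cube([149, 2872, 2590]);
translate([2611, 149, 0]) cube([149, 2872, 2590]);


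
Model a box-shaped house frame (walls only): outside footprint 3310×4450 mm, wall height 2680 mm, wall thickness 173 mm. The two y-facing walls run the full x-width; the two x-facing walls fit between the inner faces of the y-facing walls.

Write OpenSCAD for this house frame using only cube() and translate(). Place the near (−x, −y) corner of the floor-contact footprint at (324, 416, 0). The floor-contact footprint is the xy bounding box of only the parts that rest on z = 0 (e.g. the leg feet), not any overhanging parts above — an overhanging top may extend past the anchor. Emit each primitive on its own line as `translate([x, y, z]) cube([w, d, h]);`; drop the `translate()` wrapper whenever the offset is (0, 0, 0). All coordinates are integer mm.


translate([324, 416, 0]) cube([3310, 173, 2680]);
translate([324, 4693, 0]) cube([3310, 173, 2680]);
translate([324, 589, 0]) cube([173, 4104, 2680]);
translate([3461, 589, 0]) cube([173, 4104, 2680]);


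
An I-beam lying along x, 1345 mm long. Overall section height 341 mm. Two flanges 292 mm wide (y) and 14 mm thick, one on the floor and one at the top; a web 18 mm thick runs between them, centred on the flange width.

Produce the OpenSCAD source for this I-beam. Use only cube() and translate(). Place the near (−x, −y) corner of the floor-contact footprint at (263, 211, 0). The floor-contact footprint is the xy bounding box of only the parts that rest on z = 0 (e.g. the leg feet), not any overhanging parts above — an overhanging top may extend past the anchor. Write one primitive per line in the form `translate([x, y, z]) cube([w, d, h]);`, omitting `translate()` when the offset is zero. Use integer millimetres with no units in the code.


translate([263, 211, 0]) cube([1345, 292, 14]);
translate([263, 348, 14]) cube([1345, 18, 313]);
translate([263, 211, 327]) cube([1345, 292, 14]);


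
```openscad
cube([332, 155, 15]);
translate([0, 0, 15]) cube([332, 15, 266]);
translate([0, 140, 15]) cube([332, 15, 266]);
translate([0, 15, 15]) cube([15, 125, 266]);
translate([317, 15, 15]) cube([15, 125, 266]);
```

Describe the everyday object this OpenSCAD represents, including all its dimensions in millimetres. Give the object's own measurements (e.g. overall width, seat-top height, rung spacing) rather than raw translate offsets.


An open-topped rectangular box: outside dimensions 332×155×281 mm, with a uniform wall and base thickness of 15 mm. The base is a full 332×155 slab on the floor; four walls sit on top of the base. The front and back walls (the −y and +y sides) span the full width; the two side walls fit between them.


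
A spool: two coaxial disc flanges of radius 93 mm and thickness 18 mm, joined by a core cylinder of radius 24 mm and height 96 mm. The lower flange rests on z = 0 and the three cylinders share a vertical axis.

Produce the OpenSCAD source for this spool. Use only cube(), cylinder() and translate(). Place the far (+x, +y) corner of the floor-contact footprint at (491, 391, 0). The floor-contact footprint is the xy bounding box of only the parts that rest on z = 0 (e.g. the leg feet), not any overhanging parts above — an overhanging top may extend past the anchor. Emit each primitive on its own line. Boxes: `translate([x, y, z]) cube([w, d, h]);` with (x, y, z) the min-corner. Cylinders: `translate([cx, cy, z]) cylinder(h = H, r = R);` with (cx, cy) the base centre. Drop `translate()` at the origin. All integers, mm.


translate([398, 298, 0]) cylinder(h = 18, r = 93);
translate([398, 298, 18]) cylinder(h = 96, r = 24);
translate([398, 298, 114]) cylinder(h = 18, r = 93);


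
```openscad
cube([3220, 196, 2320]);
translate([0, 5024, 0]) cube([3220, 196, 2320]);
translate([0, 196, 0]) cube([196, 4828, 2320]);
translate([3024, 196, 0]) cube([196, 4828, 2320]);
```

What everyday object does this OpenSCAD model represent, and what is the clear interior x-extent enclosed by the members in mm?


A house (or room) frame. The interior width is 2828 mm.

Four 2320 mm walls enclosing a rectangle with no floor or roof — a room or house frame. Outside width is 3220 mm and wall thickness is 196 mm, so the interior width is 3220 − 2 × 196 = 2828 mm.


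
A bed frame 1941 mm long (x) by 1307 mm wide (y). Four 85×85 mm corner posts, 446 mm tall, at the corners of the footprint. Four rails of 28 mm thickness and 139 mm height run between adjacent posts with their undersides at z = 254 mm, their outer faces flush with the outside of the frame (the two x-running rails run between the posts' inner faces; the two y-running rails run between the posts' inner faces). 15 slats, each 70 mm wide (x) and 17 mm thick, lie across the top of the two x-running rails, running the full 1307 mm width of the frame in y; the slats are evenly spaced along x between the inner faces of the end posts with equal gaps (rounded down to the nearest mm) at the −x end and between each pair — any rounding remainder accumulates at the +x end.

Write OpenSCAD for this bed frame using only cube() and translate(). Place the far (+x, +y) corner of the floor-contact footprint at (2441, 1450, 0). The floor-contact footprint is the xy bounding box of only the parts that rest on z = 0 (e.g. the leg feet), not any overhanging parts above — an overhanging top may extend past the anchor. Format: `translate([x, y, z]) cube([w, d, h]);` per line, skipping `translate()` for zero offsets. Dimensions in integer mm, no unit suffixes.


translate([500, 143, 0]) cube([85, 85, 446]);
translate([500, 1365, 0]) cube([85, 85, 446]);
translate([2356, 143, 0]) cube([85, 85, 446]);
translate([2356, 1365, 0]) cube([85, 85, 446]);
translate([585, 143, 254]) cube([1771, 28, 139]);
translate([585, 1422, 254]) cube([1771, 28, 139]);
translate([500, 228, 254]) cube([28, 1137, 139]);
translate([2413, 228, 254]) cube([28, 1137, 139]);
translate([630, 143, 393]) cube([70, 1307, 17]);
translate([745, 143, 393]) cube([70, 1307, 17]);
translate([860, 143, 393]) cube([70, 1307, 17]);
translate([975, 143, 393]) cube([70, 1307, 17]);
translate([1090, 143, 393]) cube([70, 1307, 17]);
translate([1205, 143, 393]) cube([70, 1307, 17]);
translate([1320, 143, 393]) cube([70, 1307, 17]);
translate([1435, 143, 393]) cube([70, 1307, 17]);
translate([1550, 143, 393]) cube([70, 1307, 17]);
translate([1665, 143, 393]) cube([70, 1307, 17]);
translate([1780, 143, 393]) cube([70, 1307, 17]);
translate([1895, 143, 393]) cube([70, 1307, 17]);
translate([2010, 143, 393]) cube([70, 1307, 17]);
translate([2125, 143, 393]) cube([70, 1307, 17]);
translate([2240, 143, 393]) cube([70, 1307, 17]);


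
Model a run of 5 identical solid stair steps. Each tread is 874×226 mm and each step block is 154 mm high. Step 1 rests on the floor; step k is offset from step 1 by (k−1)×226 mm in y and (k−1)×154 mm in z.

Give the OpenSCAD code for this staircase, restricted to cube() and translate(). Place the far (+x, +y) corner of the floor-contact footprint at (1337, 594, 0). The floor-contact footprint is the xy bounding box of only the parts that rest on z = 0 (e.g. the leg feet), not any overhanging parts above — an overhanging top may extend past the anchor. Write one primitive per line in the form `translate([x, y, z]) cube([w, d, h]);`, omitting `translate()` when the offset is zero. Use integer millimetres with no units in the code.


translate([463, 368, 0]) cube([874, 226, 154]);
translate([463, 594, 154]) cube([874, 226, 154]);
translate([463, 820, 308]) cube([874, 226, 154]);
translate([463, 1046, 462]) cube([874, 226, 154]);
translate([463, 1272, 616]) cube([874, 226, 154]);


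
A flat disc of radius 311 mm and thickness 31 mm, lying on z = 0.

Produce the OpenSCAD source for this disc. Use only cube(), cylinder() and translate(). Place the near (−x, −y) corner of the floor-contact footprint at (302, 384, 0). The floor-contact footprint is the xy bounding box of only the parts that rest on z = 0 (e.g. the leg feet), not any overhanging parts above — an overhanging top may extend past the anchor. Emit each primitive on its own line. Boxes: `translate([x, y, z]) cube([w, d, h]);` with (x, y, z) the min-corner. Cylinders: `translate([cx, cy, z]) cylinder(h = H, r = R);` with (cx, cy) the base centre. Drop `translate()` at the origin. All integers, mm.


translate([613, 695, 0]) cylinder(h = 31, r = 311);


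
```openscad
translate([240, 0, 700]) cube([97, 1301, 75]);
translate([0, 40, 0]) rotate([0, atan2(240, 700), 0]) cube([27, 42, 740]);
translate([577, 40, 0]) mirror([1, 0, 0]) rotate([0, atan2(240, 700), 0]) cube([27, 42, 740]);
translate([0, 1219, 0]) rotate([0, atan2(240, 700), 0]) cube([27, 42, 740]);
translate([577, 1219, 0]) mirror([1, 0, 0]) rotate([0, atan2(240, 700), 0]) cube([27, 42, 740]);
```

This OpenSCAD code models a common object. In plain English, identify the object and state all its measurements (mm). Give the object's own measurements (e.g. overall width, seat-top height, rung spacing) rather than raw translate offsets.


A sawhorse. A 97×1301×75 mm beam (x, y, z) sits on two A-frame leg pairs. Each pair is two raked legs of 27×42 mm section (42 mm along y) splaying symmetrically in x. Each leg rises 700 mm vertically over 240 mm of horizontal reach and is 740 mm long along its own axis. Every leg's outer bottom edge rests on the floor and its outer top edge meets a bottom edge of the beam — the left legs (tilting toward +x) meet the beam's −x bottom edge, the right legs (their mirror images, tilting toward −x) meet its +x bottom edge — so the leg tops tuck under the beam, the beam's underside is 700 mm above the floor, and the feet are 577 mm apart outside-to-outside with the beam centred between them. The two leg pairs are set in 40 mm from either end of the beam.


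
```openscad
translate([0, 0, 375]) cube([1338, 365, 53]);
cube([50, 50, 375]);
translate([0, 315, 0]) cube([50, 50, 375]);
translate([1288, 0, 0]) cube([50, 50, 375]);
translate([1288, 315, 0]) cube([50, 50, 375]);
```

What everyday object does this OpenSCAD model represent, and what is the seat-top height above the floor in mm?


A bench. The seat-top height is 428 mm.

A long slab on four corner posts — a bench. The slab sits at z = 375 with thickness 53, so the top is 375 + 53 = 428 mm.


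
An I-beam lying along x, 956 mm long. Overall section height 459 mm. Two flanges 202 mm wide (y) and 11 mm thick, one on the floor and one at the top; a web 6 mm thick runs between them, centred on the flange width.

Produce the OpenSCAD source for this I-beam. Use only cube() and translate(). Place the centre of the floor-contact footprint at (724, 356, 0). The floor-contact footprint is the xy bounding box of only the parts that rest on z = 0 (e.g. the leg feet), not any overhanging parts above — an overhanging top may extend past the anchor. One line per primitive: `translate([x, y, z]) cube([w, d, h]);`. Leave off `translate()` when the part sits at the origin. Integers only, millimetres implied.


translate([246, 255, 0]) cube([956, 202, 11]);
translate([246, 353, 11]) cube([956, 6, 437]);
translate([246, 255, 448]) cube([956, 202, 11]);


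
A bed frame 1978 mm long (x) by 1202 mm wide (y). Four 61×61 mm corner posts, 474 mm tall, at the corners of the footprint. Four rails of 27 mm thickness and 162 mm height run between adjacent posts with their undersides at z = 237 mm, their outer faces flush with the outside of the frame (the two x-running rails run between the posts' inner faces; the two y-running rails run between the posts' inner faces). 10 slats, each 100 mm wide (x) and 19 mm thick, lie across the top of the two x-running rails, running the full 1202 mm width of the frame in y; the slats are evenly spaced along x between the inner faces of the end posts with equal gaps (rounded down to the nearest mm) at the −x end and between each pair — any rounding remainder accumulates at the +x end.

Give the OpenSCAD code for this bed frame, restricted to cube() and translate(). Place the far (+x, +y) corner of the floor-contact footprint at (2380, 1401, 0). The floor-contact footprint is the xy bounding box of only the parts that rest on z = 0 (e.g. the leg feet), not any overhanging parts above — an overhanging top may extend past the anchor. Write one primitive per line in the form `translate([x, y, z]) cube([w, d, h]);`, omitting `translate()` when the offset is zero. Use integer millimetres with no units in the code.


translate([402, 199, 0]) cube([61, 61, 474]);
translate([402, 1340, 0]) cube([61, 61, 474]);
translate([2319, 199, 0]) cube([61, 61, 474]);
translate([2319, 1340, 0]) cube([61, 61, 474]);
translate([463, 199, 237]) cube([1856, 27, 162]);
translate([463, 1374, 237]) cube([1856, 27, 162]);
translate([402, 260, 237]) cube([27, 1080, 162]);
translate([2353, 260, 237]) cube([27, 1080, 162]);
translate([540, 199, 399]) cube([100, 1202, 19]);
translate([717, 199, 399]) cube([100, 1202, 19]);
translate([894, 199, 399]) cube([100, 1202, 19]);
translate([1071, 199, 399]) cube([100, 1202, 19]);
translate([1248, 199, 399]) cube([100, 1202, 19]);
translate([1425, 199, 399]) cube([100, 1202, 19]);
translate([1602, 199, 399]) cube([100, 1202, 19]);
translate([1779, 199, 399]) cube([100, 1202, 19]);
translate([1956, 199, 399]) cube([100, 1202, 19]);
translate([2133, 199, 399]) cube([100, 1202, 19]);


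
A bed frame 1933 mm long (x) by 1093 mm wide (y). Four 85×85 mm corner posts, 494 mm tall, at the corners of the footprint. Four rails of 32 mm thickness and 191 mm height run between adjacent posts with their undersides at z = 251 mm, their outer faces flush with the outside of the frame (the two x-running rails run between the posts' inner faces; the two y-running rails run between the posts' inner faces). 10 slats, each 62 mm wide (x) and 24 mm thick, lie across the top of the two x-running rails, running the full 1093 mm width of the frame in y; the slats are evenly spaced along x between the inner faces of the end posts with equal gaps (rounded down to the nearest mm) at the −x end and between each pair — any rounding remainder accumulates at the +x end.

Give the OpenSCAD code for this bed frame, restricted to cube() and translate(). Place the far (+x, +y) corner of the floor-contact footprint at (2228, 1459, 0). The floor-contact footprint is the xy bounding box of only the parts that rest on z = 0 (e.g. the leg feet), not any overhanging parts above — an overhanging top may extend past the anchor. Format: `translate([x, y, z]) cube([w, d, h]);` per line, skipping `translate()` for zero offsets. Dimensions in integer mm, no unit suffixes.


translate([295, 366, 0]) cube([85, 85, 494]);
translate([295, 1374, 0]) cube([85, 85, 494]);
translate([2143, 366, 0]) cube([85, 85, 494]);
translate([2143, 1374, 0]) cube([85, 85, 494]);
translate([380, 366, 251]) cube([1763, 32, 191]);
translate([380, 1427, 251]) cube([1763, 32, 191]);
translate([295, 451, 251]) cube([32, 923, 191]);
translate([2196, 451, 251]) cube([32, 923, 191]);
translate([483, 366, 442]) cube([62, 1093, 24]);
translate([648, 366, 442]) cube([62, 1093, 24]);
translate([813, 366, 442]) cube([62, 1093, 24]);
translate([978, 366, 442]) cube([62, 1093, 24]);
translate([1143, 366, 442]) cube([62, 1093, 24]);
translate([1308, 366, 442]) cube([62, 1093, 24]);
translate([1473, 366, 442]) cube([62, 1093, 24]);
translate([1638, 366, 442]) cube([62, 1093, 24]);
translate([1803, 366, 442]) cube([62, 1093, 24]);
translate([1968, 366, 442]) cube([62, 1093, 24]);


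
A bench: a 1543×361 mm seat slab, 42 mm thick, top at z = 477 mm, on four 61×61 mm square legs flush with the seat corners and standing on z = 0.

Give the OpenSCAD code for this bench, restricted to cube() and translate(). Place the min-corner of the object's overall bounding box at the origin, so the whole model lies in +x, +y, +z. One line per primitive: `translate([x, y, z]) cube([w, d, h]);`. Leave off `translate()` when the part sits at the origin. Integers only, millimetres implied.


translate([0, 0, 435]) cube([1543, 361, 42]);
cube([61, 61, 435]);
translate([0, 300, 0]) cube([61, 61, 435]);
translate([1482, 0, 0]) cube([61, 61, 435]);
translate([1482, 300, 0]) cube([61, 61, 435]);


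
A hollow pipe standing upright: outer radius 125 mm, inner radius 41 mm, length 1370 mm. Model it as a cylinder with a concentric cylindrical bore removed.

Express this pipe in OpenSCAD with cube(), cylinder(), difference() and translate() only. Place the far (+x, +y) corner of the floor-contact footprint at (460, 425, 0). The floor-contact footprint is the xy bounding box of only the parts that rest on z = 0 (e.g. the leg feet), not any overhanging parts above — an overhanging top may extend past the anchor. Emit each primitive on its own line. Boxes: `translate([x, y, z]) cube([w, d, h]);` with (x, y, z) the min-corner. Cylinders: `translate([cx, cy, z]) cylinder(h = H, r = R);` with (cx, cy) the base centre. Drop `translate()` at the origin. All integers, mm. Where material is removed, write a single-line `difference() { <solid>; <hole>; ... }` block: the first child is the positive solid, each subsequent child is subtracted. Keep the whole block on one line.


difference() { translate([335, 300, 0]) cylinder(h = 1370, r = 125); translate([335, 300, 0]) cylinder(h = 1370, r = 41); }


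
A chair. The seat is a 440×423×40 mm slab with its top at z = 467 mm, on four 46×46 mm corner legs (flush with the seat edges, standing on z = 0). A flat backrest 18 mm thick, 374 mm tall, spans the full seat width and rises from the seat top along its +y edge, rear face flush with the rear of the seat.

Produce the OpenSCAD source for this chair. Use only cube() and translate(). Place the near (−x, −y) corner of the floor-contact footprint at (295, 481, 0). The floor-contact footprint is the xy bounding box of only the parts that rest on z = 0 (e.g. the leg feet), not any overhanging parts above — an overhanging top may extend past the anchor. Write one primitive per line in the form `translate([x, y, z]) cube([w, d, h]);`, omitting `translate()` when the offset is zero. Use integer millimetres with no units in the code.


translate([295, 481, 427]) cube([440, 423, 40]);
translate([295, 481, 0]) cube([46, 46, 427]);
translate([689, 481, 0]) cube([46, 46, 427]);
translate([295, 858, 0]) cube([46, 46, 427]);
translate([689, 858, 0]) cube([46, 46, 427]);
translate([295, 886, 467]) cube([440, 18, 374]);


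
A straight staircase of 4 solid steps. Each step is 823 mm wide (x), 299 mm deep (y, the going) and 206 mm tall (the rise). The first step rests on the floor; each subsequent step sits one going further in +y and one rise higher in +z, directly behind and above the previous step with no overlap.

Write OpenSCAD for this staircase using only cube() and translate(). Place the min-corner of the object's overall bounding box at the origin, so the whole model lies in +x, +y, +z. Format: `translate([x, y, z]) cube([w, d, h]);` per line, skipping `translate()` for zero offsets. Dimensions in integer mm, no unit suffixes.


cube([823, 299, 206]);
translate([0, 299, 206]) cube([823, 299, 206]);
translate([0, 598, 412]) cube([823, 299, 206]);
translate([0, 897, 618]) cube([823, 299, 206]);


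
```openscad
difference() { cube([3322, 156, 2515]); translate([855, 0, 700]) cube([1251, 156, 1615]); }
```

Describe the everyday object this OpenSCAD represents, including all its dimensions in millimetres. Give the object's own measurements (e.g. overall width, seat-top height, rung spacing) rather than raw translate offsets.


A wall 3322 mm long (x), 156 mm thick (y), 2515 mm tall, with a rectangular window opening cut through it. The opening is 1251 mm wide and 1615 mm tall; its sill is at z = 700 mm and its near (−x) edge is 855 mm from the wall's −x end. The opening passes through the full wall thickness.


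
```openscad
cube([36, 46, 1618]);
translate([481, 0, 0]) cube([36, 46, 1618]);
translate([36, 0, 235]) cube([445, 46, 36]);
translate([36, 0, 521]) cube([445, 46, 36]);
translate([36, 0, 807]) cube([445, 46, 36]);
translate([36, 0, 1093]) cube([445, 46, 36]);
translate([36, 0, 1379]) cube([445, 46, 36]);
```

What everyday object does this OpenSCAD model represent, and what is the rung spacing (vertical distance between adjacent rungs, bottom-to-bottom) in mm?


A ladder. The rung spacing is 286 mm.

Two tall 36×46 posts with 5 short bars between them — a ladder. Adjacent rungs sit at z = 235 and z = 521, so the spacing is 521 − 235 = 286 mm.


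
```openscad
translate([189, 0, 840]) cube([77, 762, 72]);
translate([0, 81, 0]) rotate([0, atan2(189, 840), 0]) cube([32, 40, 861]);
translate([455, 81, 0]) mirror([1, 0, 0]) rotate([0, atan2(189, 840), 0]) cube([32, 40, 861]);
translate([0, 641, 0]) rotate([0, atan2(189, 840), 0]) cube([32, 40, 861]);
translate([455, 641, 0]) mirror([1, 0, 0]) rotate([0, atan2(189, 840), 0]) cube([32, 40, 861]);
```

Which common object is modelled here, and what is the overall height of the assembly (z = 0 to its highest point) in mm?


A sawhorse. The overall height is 912 mm.

A beam across two mirrored pairs of raked legs — a sawhorse. The beam's underside is at z = 840 (matching the legs' vertical rise in atan2(189, 840)) and the beam is 72 mm tall, so its top is at 840 + 72 = 912 mm. The raked legs top out at the beam's underside, so that is the highest point.


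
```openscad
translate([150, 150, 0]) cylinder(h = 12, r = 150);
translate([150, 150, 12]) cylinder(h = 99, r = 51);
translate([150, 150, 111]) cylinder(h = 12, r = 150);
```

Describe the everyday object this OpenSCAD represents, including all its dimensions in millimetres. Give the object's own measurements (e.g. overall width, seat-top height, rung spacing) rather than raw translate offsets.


A spool: two coaxial disc flanges of radius 150 mm and thickness 12 mm, joined by a core cylinder of radius 51 mm and height 99 mm. The lower flange rests on z = 0 and the three cylinders share a vertical axis.


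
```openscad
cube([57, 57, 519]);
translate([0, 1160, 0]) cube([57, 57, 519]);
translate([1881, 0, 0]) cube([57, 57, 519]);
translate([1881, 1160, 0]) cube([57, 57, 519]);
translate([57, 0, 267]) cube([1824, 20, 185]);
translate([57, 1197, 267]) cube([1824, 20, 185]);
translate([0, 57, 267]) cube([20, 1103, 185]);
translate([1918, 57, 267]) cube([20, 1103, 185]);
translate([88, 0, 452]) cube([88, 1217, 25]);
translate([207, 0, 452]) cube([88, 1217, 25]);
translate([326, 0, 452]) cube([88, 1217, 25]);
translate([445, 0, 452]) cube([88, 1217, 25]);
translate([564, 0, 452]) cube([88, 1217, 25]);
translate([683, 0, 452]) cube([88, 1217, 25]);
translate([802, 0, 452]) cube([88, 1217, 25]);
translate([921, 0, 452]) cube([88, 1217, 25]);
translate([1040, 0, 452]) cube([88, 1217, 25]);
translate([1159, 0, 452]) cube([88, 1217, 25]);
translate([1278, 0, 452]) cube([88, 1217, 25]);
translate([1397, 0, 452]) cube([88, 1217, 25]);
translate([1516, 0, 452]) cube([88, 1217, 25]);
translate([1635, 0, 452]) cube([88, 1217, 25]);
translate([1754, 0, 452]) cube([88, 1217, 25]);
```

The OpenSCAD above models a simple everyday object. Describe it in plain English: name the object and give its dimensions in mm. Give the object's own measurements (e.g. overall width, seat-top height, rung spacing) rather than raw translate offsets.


A bed frame 1938 mm long (x) by 1217 mm wide (y). Four 57×57 mm corner posts, 519 mm tall, at the corners of the footprint. Four rails of 20 mm thickness and 185 mm height run between adjacent posts with their undersides at z = 267 mm, their outer faces flush with the outside of the frame (the two x-running rails run between the posts' inner faces; the two y-running rails run between the posts' inner faces). 15 slats, each 88 mm wide (x) and 25 mm thick, lie across the top of the two x-running rails, running the full 1217 mm width of the frame in y; along x they sit between the end posts with a 31 mm gap after the −x posts and between neighbouring slats, leaving 39 mm before the +x posts.


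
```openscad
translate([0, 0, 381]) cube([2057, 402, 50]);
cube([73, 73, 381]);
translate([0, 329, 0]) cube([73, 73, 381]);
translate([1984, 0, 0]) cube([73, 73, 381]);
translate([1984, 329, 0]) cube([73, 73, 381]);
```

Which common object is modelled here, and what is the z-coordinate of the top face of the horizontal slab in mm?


A bench. The seat-top height is 431 mm.

A long slab on four corner posts — a bench. The slab sits at z = 381 with thickness 50, so the top is 381 + 50 = 431 mm.


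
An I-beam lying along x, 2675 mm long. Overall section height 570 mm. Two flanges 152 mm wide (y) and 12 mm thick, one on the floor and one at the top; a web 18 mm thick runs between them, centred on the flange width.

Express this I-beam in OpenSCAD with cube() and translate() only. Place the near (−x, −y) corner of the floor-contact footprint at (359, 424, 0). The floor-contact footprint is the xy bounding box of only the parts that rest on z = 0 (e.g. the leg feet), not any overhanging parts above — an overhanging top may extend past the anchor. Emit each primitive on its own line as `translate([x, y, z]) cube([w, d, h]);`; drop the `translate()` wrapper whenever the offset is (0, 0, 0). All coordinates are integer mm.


translate([359, 424, 0]) cube([2675, 152, 12]);
translate([359, 491, 12]) cube([2675, 18, 546]);
translate([359, 424, 558]) cube([2675, 152, 12]);


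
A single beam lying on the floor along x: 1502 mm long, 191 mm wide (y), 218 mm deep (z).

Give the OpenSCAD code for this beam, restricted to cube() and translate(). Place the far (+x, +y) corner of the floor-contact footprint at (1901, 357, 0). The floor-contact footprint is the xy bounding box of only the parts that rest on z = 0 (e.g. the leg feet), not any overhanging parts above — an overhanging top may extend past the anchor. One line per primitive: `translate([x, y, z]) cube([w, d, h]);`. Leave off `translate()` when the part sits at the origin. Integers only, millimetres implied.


translate([399, 166, 0]) cube([1502, 191, 218]);


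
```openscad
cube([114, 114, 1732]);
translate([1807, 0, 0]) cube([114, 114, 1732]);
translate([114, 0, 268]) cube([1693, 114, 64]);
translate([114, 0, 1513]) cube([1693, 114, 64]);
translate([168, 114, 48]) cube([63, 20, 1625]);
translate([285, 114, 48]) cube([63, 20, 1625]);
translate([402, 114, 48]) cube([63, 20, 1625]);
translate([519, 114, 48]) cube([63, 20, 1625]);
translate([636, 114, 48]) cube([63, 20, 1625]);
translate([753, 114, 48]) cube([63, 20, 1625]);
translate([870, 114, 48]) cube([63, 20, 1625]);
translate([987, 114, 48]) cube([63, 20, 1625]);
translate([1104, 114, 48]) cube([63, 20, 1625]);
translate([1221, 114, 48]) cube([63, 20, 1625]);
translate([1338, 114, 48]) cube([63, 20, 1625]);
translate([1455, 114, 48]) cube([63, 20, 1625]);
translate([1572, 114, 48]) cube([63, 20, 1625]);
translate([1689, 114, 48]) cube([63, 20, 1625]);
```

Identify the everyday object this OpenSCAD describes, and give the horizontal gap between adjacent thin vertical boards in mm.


A fence section. The picket gap is 54 mm.

Two posts, two rails, 14 pickets — a fence section. Span 1693 mm holds 14 pickets of 63 mm with 15 equal gaps: ⌊(1693 − 14·63) / 15⌋ = 54 mm.


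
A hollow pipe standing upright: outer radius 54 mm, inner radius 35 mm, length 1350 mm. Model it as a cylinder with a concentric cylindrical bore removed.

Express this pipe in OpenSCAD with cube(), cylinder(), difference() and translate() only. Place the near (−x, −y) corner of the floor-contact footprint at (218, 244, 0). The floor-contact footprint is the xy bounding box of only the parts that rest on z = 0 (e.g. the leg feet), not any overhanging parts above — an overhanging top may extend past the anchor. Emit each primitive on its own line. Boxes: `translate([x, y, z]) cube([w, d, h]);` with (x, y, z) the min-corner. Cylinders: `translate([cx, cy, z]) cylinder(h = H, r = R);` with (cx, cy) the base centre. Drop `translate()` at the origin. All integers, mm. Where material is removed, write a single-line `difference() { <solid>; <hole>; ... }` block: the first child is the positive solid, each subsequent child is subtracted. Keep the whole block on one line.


difference() { translate([272, 298, 0]) cylinder(h = 1350, r = 54); translate([272, 298, 0]) cylinder(h = 1350, r = 35); }


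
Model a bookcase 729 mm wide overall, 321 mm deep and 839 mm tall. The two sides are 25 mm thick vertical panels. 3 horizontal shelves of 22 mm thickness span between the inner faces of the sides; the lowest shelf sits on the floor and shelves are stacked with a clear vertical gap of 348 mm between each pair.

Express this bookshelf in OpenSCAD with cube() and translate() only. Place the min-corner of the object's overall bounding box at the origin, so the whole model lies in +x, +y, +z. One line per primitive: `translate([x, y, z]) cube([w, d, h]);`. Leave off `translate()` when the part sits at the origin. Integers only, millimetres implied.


cube([25, 321, 839]);
translate([704, 0, 0]) cube([25, 321, 839]);
translate([25, 0, 0]) cube([679, 321, 22]);
translate([25, 0, 370]) cube([679, 321, 22]);
translate([25, 0, 740]) cube([679, 321, 22]);


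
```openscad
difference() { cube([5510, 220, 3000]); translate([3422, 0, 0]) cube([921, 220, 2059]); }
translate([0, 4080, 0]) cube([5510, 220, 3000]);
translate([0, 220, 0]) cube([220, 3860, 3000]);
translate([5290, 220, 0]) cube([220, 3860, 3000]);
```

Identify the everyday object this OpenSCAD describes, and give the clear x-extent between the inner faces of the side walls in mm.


A single room. The interior width is 5070 mm.

Four walls enclosing a rectangle with a door in the front wall — a room. Outside width 5510 minus two 220 mm walls gives 5070 mm.


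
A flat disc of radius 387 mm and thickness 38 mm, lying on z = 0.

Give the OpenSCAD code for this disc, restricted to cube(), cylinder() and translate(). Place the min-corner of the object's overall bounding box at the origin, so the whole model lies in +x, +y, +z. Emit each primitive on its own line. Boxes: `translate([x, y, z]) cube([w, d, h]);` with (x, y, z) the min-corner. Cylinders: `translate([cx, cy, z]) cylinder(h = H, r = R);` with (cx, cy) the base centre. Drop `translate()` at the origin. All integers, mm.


translate([387, 387, 0]) cylinder(h = 38, r = 387);


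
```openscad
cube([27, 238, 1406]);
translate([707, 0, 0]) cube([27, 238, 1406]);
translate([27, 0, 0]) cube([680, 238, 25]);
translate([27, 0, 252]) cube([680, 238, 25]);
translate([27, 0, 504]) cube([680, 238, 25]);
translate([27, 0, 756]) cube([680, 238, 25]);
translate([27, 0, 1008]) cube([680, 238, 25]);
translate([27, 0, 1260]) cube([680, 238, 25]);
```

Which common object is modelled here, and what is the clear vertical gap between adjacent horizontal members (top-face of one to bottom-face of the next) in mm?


A bookshelf. The clear shelf gap is 227 mm.

Two tall side panels with 6 horizontal boards between them — a bookshelf. The first two shelf undersides are at z = 0 and z = 252; with shelf thickness 25, the clear gap is 252 − 0 − 25 = 227 mm.


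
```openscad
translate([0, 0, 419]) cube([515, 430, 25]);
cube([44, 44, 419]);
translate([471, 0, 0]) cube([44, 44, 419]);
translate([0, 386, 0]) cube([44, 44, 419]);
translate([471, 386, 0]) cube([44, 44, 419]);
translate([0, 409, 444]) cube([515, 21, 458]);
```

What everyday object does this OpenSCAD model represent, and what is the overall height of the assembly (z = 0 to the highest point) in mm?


A chair. The overall height is 902 mm.

A slab on four corner posts with a tall panel at the back — a chair. The seat slab sits at z = 419 with thickness 25, and the 458 mm backrest starts at the seat top, so the overall height is 419 + 25 + 458 = 902 mm.


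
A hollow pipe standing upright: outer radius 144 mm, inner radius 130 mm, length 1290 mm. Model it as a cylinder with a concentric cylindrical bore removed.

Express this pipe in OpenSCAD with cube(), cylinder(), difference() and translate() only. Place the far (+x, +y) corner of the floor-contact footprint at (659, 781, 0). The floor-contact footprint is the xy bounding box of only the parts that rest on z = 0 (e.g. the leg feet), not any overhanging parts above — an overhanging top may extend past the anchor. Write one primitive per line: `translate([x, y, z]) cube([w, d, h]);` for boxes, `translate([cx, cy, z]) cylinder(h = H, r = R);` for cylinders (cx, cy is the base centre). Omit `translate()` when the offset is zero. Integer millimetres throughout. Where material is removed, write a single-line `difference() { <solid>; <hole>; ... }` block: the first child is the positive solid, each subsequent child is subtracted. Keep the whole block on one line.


difference() { translate([515, 637, 0]) cylinder(h = 1290, r = 144); translate([515, 637, 0]) cylinder(h = 1290, r = 130); }


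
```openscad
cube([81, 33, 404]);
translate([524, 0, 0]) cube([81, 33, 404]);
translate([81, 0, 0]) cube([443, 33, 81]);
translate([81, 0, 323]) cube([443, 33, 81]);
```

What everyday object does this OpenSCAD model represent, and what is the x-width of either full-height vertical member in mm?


A picture frame. The border width is 81 mm.

Four thin pieces enclosing a rectangular opening — a picture frame. The two full-height stiles are 404 mm tall; the top rail sits at z = 323 and is 81 mm tall, so the border above the opening is 404 − 323 = 81 mm, matching the stile x-width.


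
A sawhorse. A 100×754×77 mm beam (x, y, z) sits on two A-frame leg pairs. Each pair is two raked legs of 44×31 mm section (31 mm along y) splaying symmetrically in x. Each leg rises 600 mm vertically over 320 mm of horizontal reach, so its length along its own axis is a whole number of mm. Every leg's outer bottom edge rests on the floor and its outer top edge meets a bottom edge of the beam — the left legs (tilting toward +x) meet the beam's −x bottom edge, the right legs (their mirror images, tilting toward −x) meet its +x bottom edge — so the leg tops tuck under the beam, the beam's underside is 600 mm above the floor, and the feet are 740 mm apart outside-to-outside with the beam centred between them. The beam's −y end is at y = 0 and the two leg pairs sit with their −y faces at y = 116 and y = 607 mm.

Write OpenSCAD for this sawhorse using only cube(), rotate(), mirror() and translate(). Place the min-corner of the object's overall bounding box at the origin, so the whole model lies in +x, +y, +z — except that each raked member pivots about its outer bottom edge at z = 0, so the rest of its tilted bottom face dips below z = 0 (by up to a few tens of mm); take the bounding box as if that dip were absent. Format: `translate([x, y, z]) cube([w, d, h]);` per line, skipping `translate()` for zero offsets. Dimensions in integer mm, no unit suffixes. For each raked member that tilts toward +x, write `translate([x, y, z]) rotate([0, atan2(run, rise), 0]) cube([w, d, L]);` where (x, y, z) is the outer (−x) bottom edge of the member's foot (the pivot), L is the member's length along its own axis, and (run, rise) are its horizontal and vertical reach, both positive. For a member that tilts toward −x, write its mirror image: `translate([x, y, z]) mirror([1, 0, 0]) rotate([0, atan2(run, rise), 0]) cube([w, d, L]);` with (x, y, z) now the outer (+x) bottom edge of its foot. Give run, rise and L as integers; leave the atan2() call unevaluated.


// leg length = √(320² + 600²) = 680
// right-leg outer foot x = 2·320 + 100 = 740
// beam min-corner = (320, 0, 600)
translate([320, 0, 600]) cube([100, 754, 77]);
translate([0, 116, 0]) rotate([0, atan2(320, 600), 0]) cube([44, 31, 680]);
translate([740, 116, 0]) mirror([1, 0, 0]) rotate([0, atan2(320, 600), 0]) cube([44, 31, 680]);
translate([0, 607, 0]) rotate([0, atan2(320, 600), 0]) cube([44, 31, 680]);
translate([740, 607, 0]) mirror([1, 0, 0]) rotate([0, atan2(320, 600), 0]) cube([44, 31, 680]);


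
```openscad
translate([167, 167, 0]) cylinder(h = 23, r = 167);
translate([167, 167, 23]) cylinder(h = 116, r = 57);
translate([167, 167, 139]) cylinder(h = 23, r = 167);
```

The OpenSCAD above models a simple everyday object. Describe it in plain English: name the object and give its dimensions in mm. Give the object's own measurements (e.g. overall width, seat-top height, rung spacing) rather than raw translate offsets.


A spool: two coaxial disc flanges of radius 167 mm and thickness 23 mm, joined by a core cylinder of radius 57 mm and height 116 mm. The lower flange rests on z = 0 and the three cylinders share a vertical axis.


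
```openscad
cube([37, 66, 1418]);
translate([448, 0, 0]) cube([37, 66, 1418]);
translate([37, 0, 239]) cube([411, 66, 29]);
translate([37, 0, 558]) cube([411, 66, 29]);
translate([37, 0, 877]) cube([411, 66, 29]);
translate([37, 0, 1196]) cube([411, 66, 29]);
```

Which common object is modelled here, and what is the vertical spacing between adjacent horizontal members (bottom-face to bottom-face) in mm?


A ladder. The rung spacing is 319 mm.

Two tall 37×66 posts with 4 short bars between them — a ladder. Adjacent rungs sit at z = 239 and z = 558, so the spacing is 558 − 239 = 319 mm.
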